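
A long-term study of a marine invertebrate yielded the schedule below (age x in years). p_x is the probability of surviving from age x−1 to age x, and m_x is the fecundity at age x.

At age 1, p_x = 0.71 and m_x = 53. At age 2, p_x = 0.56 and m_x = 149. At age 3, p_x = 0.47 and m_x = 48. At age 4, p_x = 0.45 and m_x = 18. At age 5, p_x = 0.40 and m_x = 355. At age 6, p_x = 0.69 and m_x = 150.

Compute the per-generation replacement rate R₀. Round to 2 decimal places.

Survivorship from birth: l_x = p_1·p_2·…·p_x.
  l_1 = 0.71000
  l_2 = 0.39760
  l_3 = 0.18687
  l_4 = 0.08409
  l_5 = 0.03364
  l_6 = 0.02321
R₀ = Σ l_x m_x:
  age 1: 0.71000 × 53 = 37.6300
  age 2: 0.39760 × 149 = 59.2424
  age 3: 0.18687 × 48 = 8.9698
  age 4: 0.08409 × 18 = 1.5136
  age 5: 0.03364 × 355 = 11.9422
  age 6: 0.02321 × 150 = 3.4815
R₀ = 37.6300 + 59.2424 + 8.9698 + 1.5136 + 11.9422 + 3.4815 = 122.7795

122.78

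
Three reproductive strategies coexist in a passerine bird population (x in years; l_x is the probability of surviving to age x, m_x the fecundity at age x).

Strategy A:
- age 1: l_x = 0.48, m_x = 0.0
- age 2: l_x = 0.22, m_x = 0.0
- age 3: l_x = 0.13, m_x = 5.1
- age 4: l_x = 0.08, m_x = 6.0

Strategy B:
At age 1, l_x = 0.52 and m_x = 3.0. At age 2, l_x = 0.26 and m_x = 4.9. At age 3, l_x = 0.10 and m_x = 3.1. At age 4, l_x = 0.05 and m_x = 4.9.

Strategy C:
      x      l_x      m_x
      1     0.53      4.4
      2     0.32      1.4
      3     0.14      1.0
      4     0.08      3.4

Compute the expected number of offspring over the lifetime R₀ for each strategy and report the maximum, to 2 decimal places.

Strategy A: R₀ = 0.48×0.0 + 0.22×0.0 + 0.13×5.1 + 0.08×6.0 = 1.1430
Strategy B: R₀ = 0.52×3.0 + 0.26×4.9 + 0.10×3.1 + 0.05×4.9 = 3.3890
Strategy C: R₀ = 0.53×4.4 + 0.32×1.4 + 0.14×1.0 + 0.08×3.4 = 3.1920
Highest R₀: strategy B with 3.3890.

3.39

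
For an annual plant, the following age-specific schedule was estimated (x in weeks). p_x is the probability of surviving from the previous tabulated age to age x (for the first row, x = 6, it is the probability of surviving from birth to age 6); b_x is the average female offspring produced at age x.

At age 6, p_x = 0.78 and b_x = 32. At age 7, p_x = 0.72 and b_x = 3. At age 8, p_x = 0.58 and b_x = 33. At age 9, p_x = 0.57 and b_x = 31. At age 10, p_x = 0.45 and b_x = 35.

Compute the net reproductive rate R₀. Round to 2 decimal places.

46.07

Survivorship from birth: l_x = p_6·p_7·…·p_x.
  l_6 = 0.78000
  l_7 = 0.56160
  l_8 = 0.32573
  l_9 = 0.18566
  l_10 = 0.08355
R₀ = Σ l_x b_x:
  age 6: 0.78000 × 32 = 24.9600
  age 7: 0.56160 × 3 = 1.6848
  age 8: 0.32573 × 33 = 10.7491
  age 9: 0.18566 × 31 = 5.7555
  age 10: 0.08355 × 35 = 2.9242
R₀ = 24.9600 + 1.6848 + 10.7491 + 5.7555 + 2.9242 = 46.0736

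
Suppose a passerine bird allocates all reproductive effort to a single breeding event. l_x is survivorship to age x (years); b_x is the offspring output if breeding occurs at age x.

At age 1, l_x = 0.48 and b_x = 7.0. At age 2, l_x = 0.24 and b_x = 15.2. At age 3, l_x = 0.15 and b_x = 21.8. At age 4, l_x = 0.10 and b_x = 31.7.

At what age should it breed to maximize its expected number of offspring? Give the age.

Expected offspring if breeding at age x = l_x × b_x:
  age 1: 0.48 × 7.0 = 3.360
  age 2: 0.24 × 15.2 = 3.648
  age 3: 0.15 × 21.8 = 3.270
  age 4: 0.10 × 31.7 = 3.170
Maximum at age 2 (3.648).

2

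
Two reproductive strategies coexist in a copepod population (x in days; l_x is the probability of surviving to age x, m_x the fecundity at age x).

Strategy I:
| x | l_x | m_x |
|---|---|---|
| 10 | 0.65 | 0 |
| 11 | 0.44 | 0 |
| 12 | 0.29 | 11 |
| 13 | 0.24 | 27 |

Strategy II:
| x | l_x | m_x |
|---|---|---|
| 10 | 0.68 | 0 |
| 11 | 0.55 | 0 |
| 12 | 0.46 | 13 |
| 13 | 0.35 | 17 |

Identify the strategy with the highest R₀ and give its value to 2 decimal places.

Strategy I: R₀ = 0.65×0 + 0.44×0 + 0.29×11 + 0.24×27 = 9.6700
Strategy II: R₀ = 0.68×0 + 0.55×0 + 0.46×13 + 0.35×17 = 11.9300
Highest R₀: strategy II with 11.9300.

11.93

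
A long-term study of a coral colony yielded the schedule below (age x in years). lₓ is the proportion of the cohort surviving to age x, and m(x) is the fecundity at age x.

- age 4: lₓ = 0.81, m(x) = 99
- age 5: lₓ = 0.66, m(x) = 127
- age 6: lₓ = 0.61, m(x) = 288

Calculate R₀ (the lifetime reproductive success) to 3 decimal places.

R₀ = Σ lₓ m(x):
  age 4: 0.81 × 99 = 80.1900
  age 5: 0.66 × 127 = 83.8200
  age 6: 0.61 × 288 = 175.6800
R₀ = 80.1900 + 83.8200 + 175.6800 = 339.6900

339.690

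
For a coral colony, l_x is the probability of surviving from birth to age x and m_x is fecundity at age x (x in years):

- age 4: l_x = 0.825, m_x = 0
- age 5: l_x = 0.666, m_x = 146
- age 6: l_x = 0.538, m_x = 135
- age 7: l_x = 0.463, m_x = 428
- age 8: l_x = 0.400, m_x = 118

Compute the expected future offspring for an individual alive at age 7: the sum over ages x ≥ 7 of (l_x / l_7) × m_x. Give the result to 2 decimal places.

l_7 = 0.463. Conditional survival from age 7 to x is l_x / l_7.
  x=7: (0.463/0.463) × 428 = 428.0000
  x=8: (0.400/0.463) × 118 = 101.9438
Sum = 428.0000 + 101.9438 = 529.9438

529.94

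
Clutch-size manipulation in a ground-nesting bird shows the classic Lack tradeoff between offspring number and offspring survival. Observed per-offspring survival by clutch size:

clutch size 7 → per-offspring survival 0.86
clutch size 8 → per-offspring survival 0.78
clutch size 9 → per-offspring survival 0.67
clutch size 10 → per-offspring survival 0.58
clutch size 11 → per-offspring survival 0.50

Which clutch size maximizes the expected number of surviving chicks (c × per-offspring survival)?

Expected surviving chicks = c × s(c):
  c=7: 7 × 0.86 = 6.020
  c=8: 8 × 0.78 = 6.240
  c=9: 9 × 0.67 = 6.030
  c=10: 10 × 0.58 = 5.800
  c=11: 11 × 0.50 = 5.500
Maximum at c = 8 (6.240 surviving chicks).

8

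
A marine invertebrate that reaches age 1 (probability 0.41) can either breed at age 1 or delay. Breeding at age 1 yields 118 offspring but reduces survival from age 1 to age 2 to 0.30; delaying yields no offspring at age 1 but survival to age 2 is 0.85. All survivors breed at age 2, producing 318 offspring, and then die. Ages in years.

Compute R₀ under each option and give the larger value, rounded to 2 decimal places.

breed at age 1: R₀ = 0.41 × (118 + 0.30 × 318) = 0.41 × 213.4000 = 87.4940
delay to age 2: R₀ = 0.41 × (0.85 × 318) = 0.41 × 270.3000 = 110.8230
Higher: delay to age 2 (110.8230).

110.82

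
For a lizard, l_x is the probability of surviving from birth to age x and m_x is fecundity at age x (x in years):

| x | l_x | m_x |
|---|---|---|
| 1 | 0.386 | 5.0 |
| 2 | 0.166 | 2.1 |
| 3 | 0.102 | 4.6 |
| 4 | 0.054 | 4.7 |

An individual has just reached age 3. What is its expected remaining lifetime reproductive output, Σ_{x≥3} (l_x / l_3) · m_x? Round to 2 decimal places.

7.09

l_3 = 0.102. Conditional survival from age 3 to x is l_x / l_3.
  x=3: (0.102/0.102) × 4.6 = 4.6000
  x=4: (0.054/0.102) × 4.7 = 2.4882
Sum = 4.6000 + 2.4882 = 7.0882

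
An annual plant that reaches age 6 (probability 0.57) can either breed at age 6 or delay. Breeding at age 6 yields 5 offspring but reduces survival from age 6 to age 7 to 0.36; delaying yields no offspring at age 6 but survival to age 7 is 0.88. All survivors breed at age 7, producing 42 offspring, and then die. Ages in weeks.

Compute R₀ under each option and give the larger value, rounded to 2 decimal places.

21.07

breed at age 6: R₀ = 0.57 × (5 + 0.36 × 42) = 0.57 × 20.1200 = 11.4684
delay to age 7: R₀ = 0.57 × (0.88 × 42) = 0.57 × 36.9600 = 21.0672
Higher: delay to age 7 (21.0672).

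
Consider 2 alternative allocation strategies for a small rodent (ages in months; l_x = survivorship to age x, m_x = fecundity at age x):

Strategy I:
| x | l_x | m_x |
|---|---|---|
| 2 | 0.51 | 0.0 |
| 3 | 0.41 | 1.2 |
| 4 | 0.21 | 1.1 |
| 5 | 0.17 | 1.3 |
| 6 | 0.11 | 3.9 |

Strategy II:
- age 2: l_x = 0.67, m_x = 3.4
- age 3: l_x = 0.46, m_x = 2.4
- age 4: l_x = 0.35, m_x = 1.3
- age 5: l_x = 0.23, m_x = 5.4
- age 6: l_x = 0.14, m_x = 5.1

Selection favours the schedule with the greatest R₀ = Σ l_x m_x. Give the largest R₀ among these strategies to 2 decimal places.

Strategy I: R₀ = 0.51×0.0 + 0.41×1.2 + 0.21×1.1 + 0.17×1.3 + 0.11×3.9 = 1.3730
Strategy II: R₀ = 0.67×3.4 + 0.46×2.4 + 0.35×1.3 + 0.23×5.4 + 0.14×5.1 = 5.7930
Highest R₀: strategy II with 5.7930.

5.79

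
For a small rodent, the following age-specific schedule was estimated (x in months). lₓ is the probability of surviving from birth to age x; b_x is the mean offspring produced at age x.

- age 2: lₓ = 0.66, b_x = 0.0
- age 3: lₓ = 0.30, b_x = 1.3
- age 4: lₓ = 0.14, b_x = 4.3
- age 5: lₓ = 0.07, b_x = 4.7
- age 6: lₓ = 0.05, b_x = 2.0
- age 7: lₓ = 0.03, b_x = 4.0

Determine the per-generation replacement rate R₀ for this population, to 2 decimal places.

R₀ = Σ lₓ b_x:
  age 2: 0.66 × 0.0 = 0.0000
  age 3: 0.30 × 1.3 = 0.3900
  age 4: 0.14 × 4.3 = 0.6020
  age 5: 0.07 × 4.7 = 0.3290
  age 6: 0.05 × 2.0 = 0.1000
  age 7: 0.03 × 4.0 = 0.1200
R₀ = 0.0000 + 0.3900 + 0.6020 + 0.3290 + 0.1000 + 0.1200 = 1.5410

1.54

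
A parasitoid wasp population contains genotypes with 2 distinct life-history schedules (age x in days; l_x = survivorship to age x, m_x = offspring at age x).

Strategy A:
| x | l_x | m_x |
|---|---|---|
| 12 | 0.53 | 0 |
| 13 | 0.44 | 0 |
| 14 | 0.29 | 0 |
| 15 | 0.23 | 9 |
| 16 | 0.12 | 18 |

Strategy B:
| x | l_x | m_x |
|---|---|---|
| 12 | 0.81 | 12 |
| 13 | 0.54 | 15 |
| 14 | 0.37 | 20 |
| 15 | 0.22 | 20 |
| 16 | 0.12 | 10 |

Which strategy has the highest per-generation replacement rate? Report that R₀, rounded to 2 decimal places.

Strategy A: R₀ = 0.53×0 + 0.44×0 + 0.29×0 + 0.23×9 + 0.12×18 = 4.2300
Strategy B: R₀ = 0.81×12 + 0.54×15 + 0.37×20 + 0.22×20 + 0.12×10 = 30.8200
Highest R₀: strategy B with 30.8200.

30.82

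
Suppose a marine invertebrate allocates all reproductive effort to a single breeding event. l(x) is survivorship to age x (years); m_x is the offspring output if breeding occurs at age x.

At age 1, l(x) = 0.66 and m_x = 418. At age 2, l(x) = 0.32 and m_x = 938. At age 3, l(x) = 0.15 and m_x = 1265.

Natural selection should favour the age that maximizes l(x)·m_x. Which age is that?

Expected offspring if breeding at age x = l(x) × m_x:
  age 1: 0.66 × 418 = 275.880
  age 2: 0.32 × 938 = 300.160
  age 3: 0.15 × 1265 = 189.750
Maximum at age 2 (300.160).

2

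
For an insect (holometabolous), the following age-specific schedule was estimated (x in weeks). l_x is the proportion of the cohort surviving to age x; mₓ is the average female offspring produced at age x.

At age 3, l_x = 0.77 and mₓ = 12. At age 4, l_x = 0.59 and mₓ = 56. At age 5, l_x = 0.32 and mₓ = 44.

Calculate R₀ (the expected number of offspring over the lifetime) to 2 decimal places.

56.36

R₀ = Σ l_x mₓ:
  age 3: 0.77 × 12 = 9.2400
  age 4: 0.59 × 56 = 33.0400
  age 5: 0.32 × 44 = 14.0800
R₀ = 9.2400 + 33.0400 + 14.0800 = 56.3600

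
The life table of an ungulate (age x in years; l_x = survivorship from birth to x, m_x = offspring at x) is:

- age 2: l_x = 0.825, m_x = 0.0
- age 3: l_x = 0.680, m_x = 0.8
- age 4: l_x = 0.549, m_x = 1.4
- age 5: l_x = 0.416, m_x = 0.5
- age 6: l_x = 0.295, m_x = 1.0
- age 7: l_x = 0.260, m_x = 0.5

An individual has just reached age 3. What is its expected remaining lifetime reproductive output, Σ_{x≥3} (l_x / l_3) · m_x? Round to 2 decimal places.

2.86

l_3 = 0.680. Conditional survival from age 3 to x is l_x / l_3.
  x=3: (0.680/0.680) × 0.8 = 0.8000
  x=4: (0.549/0.680) × 1.4 = 1.1303
  x=5: (0.416/0.680) × 0.5 = 0.3059
  x=6: (0.295/0.680) × 1.0 = 0.4338
  x=7: (0.260/0.680) × 0.5 = 0.1912
Sum = 0.8000 + 1.1303 + 0.3059 + 0.4338 + 0.1912 = 2.8612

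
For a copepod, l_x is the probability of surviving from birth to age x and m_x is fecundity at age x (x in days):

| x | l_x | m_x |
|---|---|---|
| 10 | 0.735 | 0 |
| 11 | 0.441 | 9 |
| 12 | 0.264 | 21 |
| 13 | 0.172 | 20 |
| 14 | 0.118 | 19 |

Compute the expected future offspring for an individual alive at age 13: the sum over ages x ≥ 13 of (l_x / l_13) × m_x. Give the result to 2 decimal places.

l_13 = 0.172. Conditional survival from age 13 to x is l_x / l_13.
  x=13: (0.172/0.172) × 20 = 20.0000
  x=14: (0.118/0.172) × 19 = 13.0349
Sum = 20.0000 + 13.0349 = 33.0349

33.03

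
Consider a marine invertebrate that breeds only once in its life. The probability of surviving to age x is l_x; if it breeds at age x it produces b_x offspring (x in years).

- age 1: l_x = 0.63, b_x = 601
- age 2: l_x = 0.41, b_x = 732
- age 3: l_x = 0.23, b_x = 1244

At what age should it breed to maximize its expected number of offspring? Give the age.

1

Expected offspring if breeding at age x = l_x × b_x:
  age 1: 0.63 × 601 = 378.630
  age 2: 0.41 × 732 = 300.120
  age 3: 0.23 × 1244 = 286.120
Maximum at age 1 (378.630).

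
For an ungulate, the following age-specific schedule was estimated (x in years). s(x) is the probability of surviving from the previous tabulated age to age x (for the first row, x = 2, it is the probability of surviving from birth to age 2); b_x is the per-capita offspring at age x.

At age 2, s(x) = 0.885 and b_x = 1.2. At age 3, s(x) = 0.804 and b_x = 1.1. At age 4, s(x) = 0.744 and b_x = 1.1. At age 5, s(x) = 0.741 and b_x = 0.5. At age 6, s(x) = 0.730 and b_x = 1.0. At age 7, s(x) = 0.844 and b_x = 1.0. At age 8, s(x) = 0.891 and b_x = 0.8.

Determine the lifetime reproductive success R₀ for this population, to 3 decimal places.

Survivorship from birth: l_x = s_2·s_3·…·s_x.
  l_2 = 0.88500
  l_3 = 0.71154
  l_4 = 0.52939
  l_5 = 0.39227
  l_6 = 0.28636
  l_7 = 0.24169
  l_8 = 0.21534
R₀ = Σ l_x b_x:
  age 2: 0.88500 × 1.2 = 1.0620
  age 3: 0.71154 × 1.1 = 0.7827
  age 4: 0.52939 × 1.1 = 0.5823
  age 5: 0.39227 × 0.5 = 0.1961
  age 6: 0.28636 × 1.0 = 0.2864
  age 7: 0.24169 × 1.0 = 0.2417
  age 8: 0.21534 × 0.8 = 0.1723
R₀ = 1.0620 + 0.7827 + 0.5823 + 0.1961 + 0.2864 + 0.2417 + 0.1723 = 3.3235

3.323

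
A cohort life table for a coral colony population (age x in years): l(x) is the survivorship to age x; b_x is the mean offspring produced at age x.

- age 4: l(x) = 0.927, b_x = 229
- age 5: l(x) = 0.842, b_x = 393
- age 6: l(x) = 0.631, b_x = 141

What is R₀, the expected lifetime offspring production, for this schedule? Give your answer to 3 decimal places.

R₀ = Σ l(x) b_x:
  age 4: 0.927 × 229 = 212.2830
  age 5: 0.842 × 393 = 330.9060
  age 6: 0.631 × 141 = 88.9710
R₀ = 212.2830 + 330.9060 + 88.9710 = 632.1600

632.160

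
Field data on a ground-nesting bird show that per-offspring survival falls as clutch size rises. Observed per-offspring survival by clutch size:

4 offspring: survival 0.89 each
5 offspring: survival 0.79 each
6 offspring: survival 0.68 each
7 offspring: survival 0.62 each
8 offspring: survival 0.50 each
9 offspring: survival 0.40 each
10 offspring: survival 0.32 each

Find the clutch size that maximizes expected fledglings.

Expected fledglings = c × s(c):
  c=4: 4 × 0.89 = 3.560
  c=5: 5 × 0.79 = 3.950
  c=6: 6 × 0.68 = 4.080
  c=7: 7 × 0.62 = 4.340
  c=8: 8 × 0.50 = 4.000
  c=9: 9 × 0.40 = 3.600
  c=10: 10 × 0.32 = 3.200
Maximum at c = 7 (4.340 fledglings).

7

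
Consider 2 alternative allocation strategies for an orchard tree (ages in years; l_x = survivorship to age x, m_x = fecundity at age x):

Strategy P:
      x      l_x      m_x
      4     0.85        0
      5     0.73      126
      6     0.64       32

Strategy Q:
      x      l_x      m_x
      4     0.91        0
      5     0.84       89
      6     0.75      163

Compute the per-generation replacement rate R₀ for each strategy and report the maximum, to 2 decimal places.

Strategy P: R₀ = 0.85×0 + 0.73×126 + 0.64×32 = 112.4600
Strategy Q: R₀ = 0.91×0 + 0.84×89 + 0.75×163 = 197.0100
Highest R₀: strategy Q with 197.0100.

197.01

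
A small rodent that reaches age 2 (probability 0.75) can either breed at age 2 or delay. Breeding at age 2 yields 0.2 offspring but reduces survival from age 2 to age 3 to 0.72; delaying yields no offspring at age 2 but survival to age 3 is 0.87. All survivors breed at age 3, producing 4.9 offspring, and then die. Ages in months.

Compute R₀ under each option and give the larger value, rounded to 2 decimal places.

breed at age 2: R₀ = 0.75 × (0.2 + 0.72 × 4.9) = 0.75 × 3.7280 = 2.7960
delay to age 3: R₀ = 0.75 × (0.87 × 4.9) = 0.75 × 4.2630 = 3.1972
Higher: delay to age 3 (3.1972).

3.20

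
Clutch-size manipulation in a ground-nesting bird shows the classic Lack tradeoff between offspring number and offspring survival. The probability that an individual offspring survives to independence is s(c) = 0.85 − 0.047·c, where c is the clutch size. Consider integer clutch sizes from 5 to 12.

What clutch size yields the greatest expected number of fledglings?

9

Expected fledglings = c × s(c):
  c=5: 5 × 0.615 = 3.075
  c=6: 6 × 0.568 = 3.408
  c=7: 7 × 0.521 = 3.647
  c=8: 8 × 0.474 = 3.792
  c=9: 9 × 0.427 = 3.843
  c=10: 10 × 0.380 = 3.800
  c=11: 11 × 0.333 = 3.663
  c=12: 12 × 0.286 = 3.432
Maximum at c = 9 (3.843 fledglings).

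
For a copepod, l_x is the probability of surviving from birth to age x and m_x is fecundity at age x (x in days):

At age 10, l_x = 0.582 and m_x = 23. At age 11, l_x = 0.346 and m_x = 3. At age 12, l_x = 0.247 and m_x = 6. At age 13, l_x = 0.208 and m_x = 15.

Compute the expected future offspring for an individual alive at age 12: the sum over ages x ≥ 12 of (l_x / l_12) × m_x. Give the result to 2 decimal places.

18.63

l_12 = 0.247. Conditional survival from age 12 to x is l_x / l_12.
  x=12: (0.247/0.247) × 6 = 6.0000
  x=13: (0.208/0.247) × 15 = 12.6316
Sum = 6.0000 + 12.6316 = 18.6316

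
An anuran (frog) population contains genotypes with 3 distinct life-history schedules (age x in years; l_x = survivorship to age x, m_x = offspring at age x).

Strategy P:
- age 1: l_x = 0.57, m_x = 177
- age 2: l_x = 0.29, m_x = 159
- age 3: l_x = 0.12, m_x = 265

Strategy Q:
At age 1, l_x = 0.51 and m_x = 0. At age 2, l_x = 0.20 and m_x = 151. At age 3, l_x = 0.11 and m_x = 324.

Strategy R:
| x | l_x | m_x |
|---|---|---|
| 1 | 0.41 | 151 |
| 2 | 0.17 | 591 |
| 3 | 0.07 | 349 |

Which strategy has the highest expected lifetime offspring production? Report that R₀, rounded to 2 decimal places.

Strategy P: R₀ = 0.57×177 + 0.29×159 + 0.12×265 = 178.8000
Strategy Q: R₀ = 0.51×0 + 0.20×151 + 0.11×324 = 65.8400
Strategy R: R₀ = 0.41×151 + 0.17×591 + 0.07×349 = 186.8100
Highest R₀: strategy R with 186.8100.

186.81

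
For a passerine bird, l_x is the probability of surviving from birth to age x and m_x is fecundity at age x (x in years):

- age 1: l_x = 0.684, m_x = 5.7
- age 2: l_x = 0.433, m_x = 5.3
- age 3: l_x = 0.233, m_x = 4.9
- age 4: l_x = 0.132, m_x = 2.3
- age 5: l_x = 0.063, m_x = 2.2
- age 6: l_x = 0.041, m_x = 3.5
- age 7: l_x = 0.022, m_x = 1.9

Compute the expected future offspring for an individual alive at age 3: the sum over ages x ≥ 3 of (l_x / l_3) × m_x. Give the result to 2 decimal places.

l_3 = 0.233. Conditional survival from age 3 to x is l_x / l_3.
  x=3: (0.233/0.233) × 4.9 = 4.9000
  x=4: (0.132/0.233) × 2.3 = 1.3030
  x=5: (0.063/0.233) × 2.2 = 0.5948
  x=6: (0.041/0.233) × 3.5 = 0.6159
  x=7: (0.022/0.233) × 1.9 = 0.1794
Sum = 4.9000 + 1.3030 + 0.5948 + 0.6159 + 0.1794 = 7.5931

7.59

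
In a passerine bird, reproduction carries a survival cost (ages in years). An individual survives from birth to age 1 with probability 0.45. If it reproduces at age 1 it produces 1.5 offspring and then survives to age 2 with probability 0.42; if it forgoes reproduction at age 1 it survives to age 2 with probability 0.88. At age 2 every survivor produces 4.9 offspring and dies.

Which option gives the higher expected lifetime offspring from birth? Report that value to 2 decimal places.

1.94

breed at age 1: R₀ = 0.45 × (1.5 + 0.42 × 4.9) = 0.45 × 3.5580 = 1.6011
delay to age 2: R₀ = 0.45 × (0.88 × 4.9) = 0.45 × 4.3120 = 1.9404
Higher: delay to age 2 (1.9404).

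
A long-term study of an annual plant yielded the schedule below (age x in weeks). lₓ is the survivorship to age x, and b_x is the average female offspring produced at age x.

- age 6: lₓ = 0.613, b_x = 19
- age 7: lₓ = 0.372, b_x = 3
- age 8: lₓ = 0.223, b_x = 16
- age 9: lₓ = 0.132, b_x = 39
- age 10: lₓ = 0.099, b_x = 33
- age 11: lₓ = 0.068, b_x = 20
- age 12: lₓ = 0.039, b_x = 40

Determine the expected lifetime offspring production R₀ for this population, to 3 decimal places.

R₀ = Σ lₓ b_x:
  age 6: 0.613 × 19 = 11.6470
  age 7: 0.372 × 3 = 1.1160
  age 8: 0.223 × 16 = 3.5680
  age 9: 0.132 × 39 = 5.1480
  age 10: 0.099 × 33 = 3.2670
  age 11: 0.068 × 20 = 1.3600
  age 12: 0.039 × 40 = 1.5600
R₀ = 11.6470 + 1.1160 + 3.5680 + 5.1480 + 3.2670 + 1.3600 + 1.5600 = 27.6660

27.666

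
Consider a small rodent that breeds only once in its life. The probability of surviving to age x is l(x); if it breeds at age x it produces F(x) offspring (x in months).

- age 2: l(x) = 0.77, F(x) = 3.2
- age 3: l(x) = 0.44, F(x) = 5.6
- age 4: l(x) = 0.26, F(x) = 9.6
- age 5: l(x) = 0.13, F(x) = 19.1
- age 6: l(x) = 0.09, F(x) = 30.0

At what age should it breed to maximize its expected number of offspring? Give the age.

Expected offspring if breeding at age x = l(x) × F(x):
  age 2: 0.77 × 3.2 = 2.464
  age 3: 0.44 × 5.6 = 2.464
  age 4: 0.26 × 9.6 = 2.496
  age 5: 0.13 × 19.1 = 2.483
  age 6: 0.09 × 30.0 = 2.700
Maximum at age 6 (2.700).

6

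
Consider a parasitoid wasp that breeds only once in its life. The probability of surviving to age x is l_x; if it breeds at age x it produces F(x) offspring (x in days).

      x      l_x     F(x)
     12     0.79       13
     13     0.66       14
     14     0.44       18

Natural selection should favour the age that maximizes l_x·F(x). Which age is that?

Expected offspring if breeding at age x = l_x × F(x):
  age 12: 0.79 × 13 = 10.270
  age 13: 0.66 × 14 = 9.240
  age 14: 0.44 × 18 = 7.920
Maximum at age 12 (10.270).

12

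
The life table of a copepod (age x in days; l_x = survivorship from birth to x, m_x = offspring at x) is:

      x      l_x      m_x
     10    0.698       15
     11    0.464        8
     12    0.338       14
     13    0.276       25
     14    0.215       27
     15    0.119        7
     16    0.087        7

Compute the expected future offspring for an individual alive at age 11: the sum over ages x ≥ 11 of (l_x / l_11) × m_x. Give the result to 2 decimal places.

l_11 = 0.464. Conditional survival from age 11 to x is l_x / l_11.
  x=11: (0.464/0.464) × 8 = 8.0000
  x=12: (0.338/0.464) × 14 = 10.1983
  x=13: (0.276/0.464) × 25 = 14.8707
  x=14: (0.215/0.464) × 27 = 12.5108
  x=15: (0.119/0.464) × 7 = 1.7953
  x=16: (0.087/0.464) × 7 = 1.3125
Sum = 8.0000 + 10.1983 + 14.8707 + 12.5108 + 1.7953 + 1.3125 = 48.6875

48.69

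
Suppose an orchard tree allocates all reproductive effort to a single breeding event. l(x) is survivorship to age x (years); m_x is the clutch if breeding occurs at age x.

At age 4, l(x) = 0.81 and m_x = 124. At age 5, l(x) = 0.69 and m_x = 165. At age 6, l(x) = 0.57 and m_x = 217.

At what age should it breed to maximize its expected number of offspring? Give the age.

6

Expected offspring if breeding at age x = l(x) × m_x:
  age 4: 0.81 × 124 = 100.440
  age 5: 0.69 × 165 = 113.850
  age 6: 0.57 × 217 = 123.690
Maximum at age 6 (123.690).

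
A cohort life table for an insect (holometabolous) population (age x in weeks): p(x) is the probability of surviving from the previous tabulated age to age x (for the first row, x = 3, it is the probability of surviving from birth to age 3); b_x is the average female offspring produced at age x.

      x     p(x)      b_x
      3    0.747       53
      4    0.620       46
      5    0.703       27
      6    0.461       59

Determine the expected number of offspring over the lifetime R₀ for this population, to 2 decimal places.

Survivorship from birth: l_x = p_3·p_4·…·p_x.
  l_3 = 0.74700
  l_4 = 0.46314
  l_5 = 0.32559
  l_6 = 0.15010
R₀ = Σ l_x b_x:
  age 3: 0.74700 × 53 = 39.5910
  age 4: 0.46314 × 46 = 21.3044
  age 5: 0.32559 × 27 = 8.7909
  age 6: 0.15010 × 59 = 8.8559
R₀ = 39.5910 + 21.3044 + 8.7909 + 8.8559 = 78.5423

78.54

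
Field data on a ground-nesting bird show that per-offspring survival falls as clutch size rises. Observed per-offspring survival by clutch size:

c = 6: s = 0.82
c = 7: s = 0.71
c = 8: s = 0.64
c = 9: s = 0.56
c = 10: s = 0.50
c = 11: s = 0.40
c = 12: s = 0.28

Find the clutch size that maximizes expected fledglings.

Expected fledglings = c × s(c):
  c=6: 6 × 0.82 = 4.920
  c=7: 7 × 0.71 = 4.970
  c=8: 8 × 0.64 = 5.120
  c=9: 9 × 0.56 = 5.040
  c=10: 10 × 0.50 = 5.000
  c=11: 11 × 0.40 = 4.400
  c=12: 12 × 0.28 = 3.360
Maximum at c = 8 (5.120 fledglings).

8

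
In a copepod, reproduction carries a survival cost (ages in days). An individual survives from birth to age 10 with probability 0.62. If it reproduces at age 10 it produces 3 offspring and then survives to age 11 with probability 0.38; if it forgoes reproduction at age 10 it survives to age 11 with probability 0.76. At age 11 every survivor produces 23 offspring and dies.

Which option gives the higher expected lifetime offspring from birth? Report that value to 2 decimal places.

10.84

breed at age 10: R₀ = 0.62 × (3 + 0.38 × 23) = 0.62 × 11.7400 = 7.2788
delay to age 11: R₀ = 0.62 × (0.76 × 23) = 0.62 × 17.4800 = 10.8376
Higher: delay to age 11 (10.8376).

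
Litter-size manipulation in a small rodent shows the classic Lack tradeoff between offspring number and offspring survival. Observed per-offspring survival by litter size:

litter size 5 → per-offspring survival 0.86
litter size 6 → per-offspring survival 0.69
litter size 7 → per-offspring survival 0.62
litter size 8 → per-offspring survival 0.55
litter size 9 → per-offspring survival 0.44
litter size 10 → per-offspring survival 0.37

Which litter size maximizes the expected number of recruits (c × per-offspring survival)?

Expected recruits = c × s(c):
  c=5: 5 × 0.86 = 4.300
  c=6: 6 × 0.69 = 4.140
  c=7: 7 × 0.62 = 4.340
  c=8: 8 × 0.55 = 4.400
  c=9: 9 × 0.44 = 3.960
  c=10: 10 × 0.37 = 3.700
Maximum at c = 8 (4.400 recruits).

8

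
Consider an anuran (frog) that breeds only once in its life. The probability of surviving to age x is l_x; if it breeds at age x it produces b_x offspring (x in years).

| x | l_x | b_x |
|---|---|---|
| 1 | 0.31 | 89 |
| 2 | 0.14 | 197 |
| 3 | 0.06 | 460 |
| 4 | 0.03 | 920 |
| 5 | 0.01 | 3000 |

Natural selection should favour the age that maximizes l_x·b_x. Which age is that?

5

Expected offspring if breeding at age x = l_x × b_x:
  age 1: 0.31 × 89 = 27.590
  age 2: 0.14 × 197 = 27.580
  age 3: 0.06 × 460 = 27.600
  age 4: 0.03 × 920 = 27.600
  age 5: 0.01 × 3000 = 30.000
Maximum at age 5 (30.000).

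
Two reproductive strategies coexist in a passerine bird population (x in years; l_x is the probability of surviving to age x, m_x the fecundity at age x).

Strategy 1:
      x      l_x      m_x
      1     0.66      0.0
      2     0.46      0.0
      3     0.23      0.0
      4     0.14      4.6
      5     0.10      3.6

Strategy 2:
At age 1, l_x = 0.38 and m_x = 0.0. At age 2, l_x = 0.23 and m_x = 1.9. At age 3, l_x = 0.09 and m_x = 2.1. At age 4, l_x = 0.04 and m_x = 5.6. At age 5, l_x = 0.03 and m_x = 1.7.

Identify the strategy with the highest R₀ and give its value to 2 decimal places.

1.00

Strategy 1: R₀ = 0.66×0.0 + 0.46×0.0 + 0.23×0.0 + 0.14×4.6 + 0.10×3.6 = 1.0040
Strategy 2: R₀ = 0.38×0.0 + 0.23×1.9 + 0.09×2.1 + 0.04×5.6 + 0.03×1.7 = 0.9010
Highest R₀: strategy 1 with 1.0040.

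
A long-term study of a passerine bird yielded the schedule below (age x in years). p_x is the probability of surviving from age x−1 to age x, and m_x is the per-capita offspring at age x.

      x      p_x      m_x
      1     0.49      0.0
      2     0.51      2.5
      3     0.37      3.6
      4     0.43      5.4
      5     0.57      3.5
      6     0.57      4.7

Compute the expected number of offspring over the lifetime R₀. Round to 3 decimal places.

Survivorship from birth: l_x = p_1·p_2·…·p_x.
  l_1 = 0.49000
  l_2 = 0.24990
  l_3 = 0.09246
  l_4 = 0.03976
  l_5 = 0.02266
  l_6 = 0.01292
R₀ = Σ l_x m_x:
  age 1: 0.49000 × 0.0 = 0.0000
  age 2: 0.24990 × 2.5 = 0.6248
  age 3: 0.09246 × 3.6 = 0.3329
  age 4: 0.03976 × 5.4 = 0.2147
  age 5: 0.02266 × 3.5 = 0.0793
  age 6: 0.01292 × 4.7 = 0.0607
R₀ = 0.0000 + 0.6248 + 0.3329 + 0.2147 + 0.0793 + 0.0607 = 1.3123

1.312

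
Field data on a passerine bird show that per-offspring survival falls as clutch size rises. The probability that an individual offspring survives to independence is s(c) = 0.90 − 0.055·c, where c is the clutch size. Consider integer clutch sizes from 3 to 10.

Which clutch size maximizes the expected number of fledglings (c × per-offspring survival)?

8

Expected fledglings = c × s(c):
  c=3: 3 × 0.735 = 2.205
  c=4: 4 × 0.680 = 2.720
  c=5: 5 × 0.625 = 3.125
  c=6: 6 × 0.570 = 3.420
  c=7: 7 × 0.515 = 3.605
  c=8: 8 × 0.460 = 3.680
  c=9: 9 × 0.405 = 3.645
  c=10: 10 × 0.350 = 3.500
Maximum at c = 8 (3.680 fledglings).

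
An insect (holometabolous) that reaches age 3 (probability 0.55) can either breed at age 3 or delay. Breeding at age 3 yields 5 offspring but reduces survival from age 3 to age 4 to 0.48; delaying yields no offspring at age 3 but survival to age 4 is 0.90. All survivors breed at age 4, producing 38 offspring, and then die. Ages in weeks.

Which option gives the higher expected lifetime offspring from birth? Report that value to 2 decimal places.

18.81

breed at age 3: R₀ = 0.55 × (5 + 0.48 × 38) = 0.55 × 23.2400 = 12.7820
delay to age 4: R₀ = 0.55 × (0.90 × 38) = 0.55 × 34.2000 = 18.8100
Higher: delay to age 4 (18.8100).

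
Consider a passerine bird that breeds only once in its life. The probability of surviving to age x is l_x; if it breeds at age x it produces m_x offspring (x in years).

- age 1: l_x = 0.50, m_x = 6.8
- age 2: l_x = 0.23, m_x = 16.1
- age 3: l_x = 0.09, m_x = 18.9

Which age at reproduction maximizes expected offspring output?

Expected offspring if breeding at age x = l_x × m_x:
  age 1: 0.50 × 6.8 = 3.400
  age 2: 0.23 × 16.1 = 3.703
  age 3: 0.09 × 18.9 = 1.701
Maximum at age 2 (3.703).

2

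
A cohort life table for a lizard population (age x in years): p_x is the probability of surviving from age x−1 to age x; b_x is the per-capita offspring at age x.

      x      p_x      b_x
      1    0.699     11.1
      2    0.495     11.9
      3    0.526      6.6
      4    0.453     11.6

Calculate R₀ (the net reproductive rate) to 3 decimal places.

14.034

Survivorship from birth: l_x = p_1·p_2·…·p_x.
  l_1 = 0.69900
  l_2 = 0.34600
  l_3 = 0.18200
  l_4 = 0.08245
R₀ = Σ l_x b_x:
  age 1: 0.69900 × 11.1 = 7.7589
  age 2: 0.34600 × 11.9 = 4.1174
  age 3: 0.18200 × 6.6 = 1.2012
  age 4: 0.08245 × 11.6 = 0.9564
R₀ = 7.7589 + 4.1174 + 1.2012 + 0.9564 = 14.0339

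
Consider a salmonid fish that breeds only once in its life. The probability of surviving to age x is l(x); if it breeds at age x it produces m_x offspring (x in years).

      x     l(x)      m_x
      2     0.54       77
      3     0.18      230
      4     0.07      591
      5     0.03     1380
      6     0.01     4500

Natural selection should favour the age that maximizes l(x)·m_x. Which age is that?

Expected offspring if breeding at age x = l(x) × m_x:
  age 2: 0.54 × 77 = 41.580
  age 3: 0.18 × 230 = 41.400
  age 4: 0.07 × 591 = 41.370
  age 5: 0.03 × 1380 = 41.400
  age 6: 0.01 × 4500 = 45.000
Maximum at age 6 (45.000).

6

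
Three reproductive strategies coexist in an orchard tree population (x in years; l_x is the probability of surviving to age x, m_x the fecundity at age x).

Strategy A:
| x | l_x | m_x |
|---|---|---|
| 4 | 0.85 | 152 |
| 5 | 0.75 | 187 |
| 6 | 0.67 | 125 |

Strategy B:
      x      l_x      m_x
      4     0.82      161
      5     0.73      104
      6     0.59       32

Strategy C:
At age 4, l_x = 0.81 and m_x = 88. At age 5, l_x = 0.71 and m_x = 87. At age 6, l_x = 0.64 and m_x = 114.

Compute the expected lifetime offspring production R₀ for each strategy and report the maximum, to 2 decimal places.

353.20

Strategy A: R₀ = 0.85×152 + 0.75×187 + 0.67×125 = 353.2000
Strategy B: R₀ = 0.82×161 + 0.73×104 + 0.59×32 = 226.8200
Strategy C: R₀ = 0.81×88 + 0.71×87 + 0.64×114 = 206.0100
Highest R₀: strategy A with 353.2000.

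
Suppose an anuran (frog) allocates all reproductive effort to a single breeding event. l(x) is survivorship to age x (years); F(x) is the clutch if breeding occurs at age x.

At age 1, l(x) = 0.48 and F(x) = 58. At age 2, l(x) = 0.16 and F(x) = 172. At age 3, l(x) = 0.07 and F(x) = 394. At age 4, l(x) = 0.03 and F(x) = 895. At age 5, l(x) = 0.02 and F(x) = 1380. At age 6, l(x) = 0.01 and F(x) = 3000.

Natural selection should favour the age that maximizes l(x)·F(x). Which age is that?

6

Expected offspring if breeding at age x = l(x) × F(x):
  age 1: 0.48 × 58 = 27.840
  age 2: 0.16 × 172 = 27.520
  age 3: 0.07 × 394 = 27.580
  age 4: 0.03 × 895 = 26.850
  age 5: 0.02 × 1380 = 27.600
  age 6: 0.01 × 3000 = 30.000
Maximum at age 6 (30.000).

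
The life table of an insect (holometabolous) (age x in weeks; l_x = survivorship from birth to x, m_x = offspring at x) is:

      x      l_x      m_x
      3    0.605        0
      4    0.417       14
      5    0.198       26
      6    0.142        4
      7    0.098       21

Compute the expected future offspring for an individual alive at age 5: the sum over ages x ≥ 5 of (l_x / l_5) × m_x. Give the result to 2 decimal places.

l_5 = 0.198. Conditional survival from age 5 to x is l_x / l_5.
  x=5: (0.198/0.198) × 26 = 26.0000
  x=6: (0.142/0.198) × 4 = 2.8687
  x=7: (0.098/0.198) × 21 = 10.3939
Sum = 26.0000 + 2.8687 + 10.3939 = 39.2626

39.26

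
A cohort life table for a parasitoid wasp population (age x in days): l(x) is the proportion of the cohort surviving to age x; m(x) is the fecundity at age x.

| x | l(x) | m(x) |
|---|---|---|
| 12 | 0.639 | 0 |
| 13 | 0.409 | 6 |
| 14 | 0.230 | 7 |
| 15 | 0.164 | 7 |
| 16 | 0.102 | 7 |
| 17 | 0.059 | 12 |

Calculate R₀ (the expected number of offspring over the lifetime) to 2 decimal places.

R₀ = Σ l(x) m(x):
  age 12: 0.639 × 0 = 0.0000
  age 13: 0.409 × 6 = 2.4540
  age 14: 0.230 × 7 = 1.6100
  age 15: 0.164 × 7 = 1.1480
  age 16: 0.102 × 7 = 0.7140
  age 17: 0.059 × 12 = 0.7080
R₀ = 0.0000 + 2.4540 + 1.6100 + 1.1480 + 0.7140 + 0.7080 = 6.6340

6.63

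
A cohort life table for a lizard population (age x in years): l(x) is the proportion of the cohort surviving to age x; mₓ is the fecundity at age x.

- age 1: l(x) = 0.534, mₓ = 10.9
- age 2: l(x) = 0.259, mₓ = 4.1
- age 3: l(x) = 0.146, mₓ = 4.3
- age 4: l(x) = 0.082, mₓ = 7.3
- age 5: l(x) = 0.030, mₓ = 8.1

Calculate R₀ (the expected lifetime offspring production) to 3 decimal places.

R₀ = Σ l(x) mₓ:
  age 1: 0.534 × 10.9 = 5.8206
  age 2: 0.259 × 4.1 = 1.0619
  age 3: 0.146 × 4.3 = 0.6278
  age 4: 0.082 × 7.3 = 0.5986
  age 5: 0.030 × 8.1 = 0.2430
R₀ = 5.8206 + 1.0619 + 0.6278 + 0.5986 + 0.2430 = 8.3519

8.352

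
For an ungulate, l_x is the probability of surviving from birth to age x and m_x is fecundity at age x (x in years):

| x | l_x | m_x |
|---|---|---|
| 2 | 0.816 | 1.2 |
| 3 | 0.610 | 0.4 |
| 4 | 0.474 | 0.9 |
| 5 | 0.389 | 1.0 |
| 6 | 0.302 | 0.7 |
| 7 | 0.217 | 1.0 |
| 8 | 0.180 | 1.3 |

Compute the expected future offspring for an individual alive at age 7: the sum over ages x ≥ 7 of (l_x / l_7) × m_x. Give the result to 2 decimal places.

2.08

l_7 = 0.217. Conditional survival from age 7 to x is l_x / l_7.
  x=7: (0.217/0.217) × 1.0 = 1.0000
  x=8: (0.180/0.217) × 1.3 = 1.0783
Sum = 1.0000 + 1.0783 = 2.0783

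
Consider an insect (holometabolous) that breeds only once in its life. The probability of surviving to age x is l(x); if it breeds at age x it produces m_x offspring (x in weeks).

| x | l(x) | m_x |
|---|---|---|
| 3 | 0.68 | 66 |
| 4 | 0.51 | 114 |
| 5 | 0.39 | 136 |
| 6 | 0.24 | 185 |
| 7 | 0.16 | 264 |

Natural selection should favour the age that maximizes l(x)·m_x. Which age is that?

Expected offspring if breeding at age x = l(x) × m_x:
  age 3: 0.68 × 66 = 44.880
  age 4: 0.51 × 114 = 58.140
  age 5: 0.39 × 136 = 53.040
  age 6: 0.24 × 185 = 44.400
  age 7: 0.16 × 264 = 42.240
Maximum at age 4 (58.140).

4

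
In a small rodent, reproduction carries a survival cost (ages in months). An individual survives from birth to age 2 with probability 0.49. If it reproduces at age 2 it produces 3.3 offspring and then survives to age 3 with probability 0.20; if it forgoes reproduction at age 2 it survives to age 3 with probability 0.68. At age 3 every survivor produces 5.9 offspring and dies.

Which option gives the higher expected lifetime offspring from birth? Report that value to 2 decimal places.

breed at age 2: R₀ = 0.49 × (3.3 + 0.20 × 5.9) = 0.49 × 4.4800 = 2.1952
delay to age 3: R₀ = 0.49 × (0.68 × 5.9) = 0.49 × 4.0120 = 1.9659
Higher: breed at age 2 (2.1952).

2.20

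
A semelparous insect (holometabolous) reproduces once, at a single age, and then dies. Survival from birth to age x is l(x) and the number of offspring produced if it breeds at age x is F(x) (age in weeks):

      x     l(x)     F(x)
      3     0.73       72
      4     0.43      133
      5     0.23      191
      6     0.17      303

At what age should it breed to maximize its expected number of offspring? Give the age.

4

Expected offspring if breeding at age x = l(x) × F(x):
  age 3: 0.73 × 72 = 52.560
  age 4: 0.43 × 133 = 57.190
  age 5: 0.23 × 191 = 43.930
  age 6: 0.17 × 303 = 51.510
Maximum at age 4 (57.190).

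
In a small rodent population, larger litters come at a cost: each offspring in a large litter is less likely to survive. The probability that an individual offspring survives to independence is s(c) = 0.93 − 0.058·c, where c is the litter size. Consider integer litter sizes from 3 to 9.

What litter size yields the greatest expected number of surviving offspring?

8

Expected surviving offspring = c × s(c):
  c=3: 3 × 0.756 = 2.268
  c=4: 4 × 0.698 = 2.792
  c=5: 5 × 0.640 = 3.200
  c=6: 6 × 0.582 = 3.492
  c=7: 7 × 0.524 = 3.668
  c=8: 8 × 0.466 = 3.728
  c=9: 9 × 0.408 = 3.672
Maximum at c = 8 (3.728 surviving offspring).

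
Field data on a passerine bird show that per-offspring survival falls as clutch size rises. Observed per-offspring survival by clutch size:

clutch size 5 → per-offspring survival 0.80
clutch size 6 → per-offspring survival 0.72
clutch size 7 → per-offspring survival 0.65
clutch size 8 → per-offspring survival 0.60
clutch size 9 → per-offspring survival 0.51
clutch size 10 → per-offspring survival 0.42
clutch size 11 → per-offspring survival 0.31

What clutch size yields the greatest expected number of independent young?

Expected independent young = c × s(c):
  c=5: 5 × 0.80 = 4.000
  c=6: 6 × 0.72 = 4.320
  c=7: 7 × 0.65 = 4.550
  c=8: 8 × 0.60 = 4.800
  c=9: 9 × 0.51 = 4.590
  c=10: 10 × 0.42 = 4.200
  c=11: 11 × 0.31 = 3.410
Maximum at c = 8 (4.800 independent young).

8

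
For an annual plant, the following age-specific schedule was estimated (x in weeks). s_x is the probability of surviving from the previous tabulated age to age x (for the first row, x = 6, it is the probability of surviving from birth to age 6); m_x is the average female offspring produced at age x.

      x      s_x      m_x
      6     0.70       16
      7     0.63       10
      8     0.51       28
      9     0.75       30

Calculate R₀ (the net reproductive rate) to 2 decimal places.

26.97

Survivorship from birth: l_x = s_6·s_7·…·s_x.
  l_6 = 0.70000
  l_7 = 0.44100
  l_8 = 0.22491
  l_9 = 0.16868
R₀ = Σ l_x m_x:
  age 6: 0.70000 × 16 = 11.2000
  age 7: 0.44100 × 10 = 4.4100
  age 8: 0.22491 × 28 = 6.2975
  age 9: 0.16868 × 30 = 5.0604
R₀ = 11.2000 + 4.4100 + 6.2975 + 5.0604 = 26.9679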